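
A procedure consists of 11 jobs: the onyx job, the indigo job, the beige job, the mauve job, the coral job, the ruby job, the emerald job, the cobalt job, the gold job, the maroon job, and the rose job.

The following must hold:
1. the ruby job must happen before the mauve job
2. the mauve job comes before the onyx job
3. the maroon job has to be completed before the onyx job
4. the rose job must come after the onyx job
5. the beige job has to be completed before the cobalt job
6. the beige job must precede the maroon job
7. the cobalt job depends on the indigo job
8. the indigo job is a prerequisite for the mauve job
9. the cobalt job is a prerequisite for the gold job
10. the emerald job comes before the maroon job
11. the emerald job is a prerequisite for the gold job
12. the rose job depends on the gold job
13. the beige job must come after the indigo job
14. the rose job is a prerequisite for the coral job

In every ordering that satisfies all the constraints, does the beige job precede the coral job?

Following the dependencies: the beige job → the maroon job → the onyx job → the rose job → the coral job.
Hence the beige job necessarily comes before the coral job.

Yes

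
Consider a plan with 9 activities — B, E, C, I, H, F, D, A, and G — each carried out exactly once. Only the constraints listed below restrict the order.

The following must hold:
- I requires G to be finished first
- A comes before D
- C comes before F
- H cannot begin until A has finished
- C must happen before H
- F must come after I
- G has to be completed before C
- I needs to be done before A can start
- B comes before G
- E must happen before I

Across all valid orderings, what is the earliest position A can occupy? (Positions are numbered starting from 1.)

Every activity that must precede A has to come before it. Tracing all chains that end at A, those activities are: B, E, I, G — 4 in total.
So at minimum 4 activities come before A, putting A no earlier than position 5. That position is achievable by scheduling exactly those predecessors first.

5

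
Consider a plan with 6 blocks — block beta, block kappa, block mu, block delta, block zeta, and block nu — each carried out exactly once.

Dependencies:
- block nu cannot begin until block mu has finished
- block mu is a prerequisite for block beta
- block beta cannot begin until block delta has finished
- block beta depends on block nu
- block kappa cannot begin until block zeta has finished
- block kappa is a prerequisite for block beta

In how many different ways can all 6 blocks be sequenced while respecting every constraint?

3 blocks have no prerequisites (block mu, block delta, block zeta), so any of them could come first.
Enumerating by repeatedly choosing an available block (one whose prerequisites are all placed) gives 30 distinct complete orderings.

30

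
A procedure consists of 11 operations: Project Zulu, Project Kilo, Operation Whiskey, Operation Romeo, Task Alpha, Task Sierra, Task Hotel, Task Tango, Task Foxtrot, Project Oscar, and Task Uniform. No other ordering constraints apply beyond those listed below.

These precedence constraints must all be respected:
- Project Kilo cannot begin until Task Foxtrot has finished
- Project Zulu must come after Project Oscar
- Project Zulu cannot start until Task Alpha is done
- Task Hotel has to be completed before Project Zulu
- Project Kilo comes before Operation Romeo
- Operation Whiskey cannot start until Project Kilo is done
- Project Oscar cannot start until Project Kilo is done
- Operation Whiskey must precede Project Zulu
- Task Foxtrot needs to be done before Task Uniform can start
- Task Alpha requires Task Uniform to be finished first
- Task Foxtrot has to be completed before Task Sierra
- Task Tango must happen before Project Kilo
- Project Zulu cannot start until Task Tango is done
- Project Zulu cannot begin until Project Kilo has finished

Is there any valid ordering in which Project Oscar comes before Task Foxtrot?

The constraints give a chain Task Foxtrot → Project Kilo → Project Oscar, which forces Task Foxtrot before Project Oscar.
So no valid ordering can have Project Oscar before Task Foxtrot.

No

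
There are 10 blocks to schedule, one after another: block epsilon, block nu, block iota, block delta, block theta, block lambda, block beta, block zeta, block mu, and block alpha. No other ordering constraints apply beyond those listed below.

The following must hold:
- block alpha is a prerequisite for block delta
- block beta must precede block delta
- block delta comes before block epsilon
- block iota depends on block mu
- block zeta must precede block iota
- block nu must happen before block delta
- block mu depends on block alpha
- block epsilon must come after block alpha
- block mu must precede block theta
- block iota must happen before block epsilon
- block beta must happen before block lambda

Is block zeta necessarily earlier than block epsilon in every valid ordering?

Chaining the stated constraints: block zeta → block iota → block epsilon.
Hence block zeta necessarily comes before block epsilon.

Yes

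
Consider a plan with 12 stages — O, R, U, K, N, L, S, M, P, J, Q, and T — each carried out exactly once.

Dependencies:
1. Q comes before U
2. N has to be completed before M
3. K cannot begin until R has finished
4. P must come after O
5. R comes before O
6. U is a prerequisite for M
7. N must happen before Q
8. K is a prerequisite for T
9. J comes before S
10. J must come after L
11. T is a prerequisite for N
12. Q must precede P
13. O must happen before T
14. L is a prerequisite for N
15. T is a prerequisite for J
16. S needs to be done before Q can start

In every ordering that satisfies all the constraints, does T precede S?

Yes

Tracing the constraints gives a chain: T → J → S.
That forces T before S in every valid schedule.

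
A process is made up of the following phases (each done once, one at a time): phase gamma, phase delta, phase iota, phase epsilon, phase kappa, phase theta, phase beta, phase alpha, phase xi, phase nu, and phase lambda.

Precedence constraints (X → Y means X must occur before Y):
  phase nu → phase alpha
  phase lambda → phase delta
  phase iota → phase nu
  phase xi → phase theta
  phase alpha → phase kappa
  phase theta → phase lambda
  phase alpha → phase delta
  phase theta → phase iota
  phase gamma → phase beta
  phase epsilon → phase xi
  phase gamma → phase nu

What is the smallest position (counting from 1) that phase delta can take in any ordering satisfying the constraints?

9

Working backwards through the constraints from phase delta, its full set of required predecessors is phase gamma, phase iota, phase epsilon, phase theta, phase alpha, phase xi, phase nu, phase lambda — 8 of them.
So at minimum 8 phases come before phase delta, putting phase delta no earlier than position 9. That position is achievable by scheduling exactly those predecessors first.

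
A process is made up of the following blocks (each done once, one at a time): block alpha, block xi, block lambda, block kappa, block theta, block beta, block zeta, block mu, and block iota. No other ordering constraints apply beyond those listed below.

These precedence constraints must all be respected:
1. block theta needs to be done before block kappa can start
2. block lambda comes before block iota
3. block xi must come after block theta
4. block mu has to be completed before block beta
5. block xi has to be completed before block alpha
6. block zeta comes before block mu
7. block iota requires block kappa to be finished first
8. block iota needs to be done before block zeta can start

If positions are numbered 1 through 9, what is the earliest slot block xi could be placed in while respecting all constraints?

2

Working backwards through the constraints from block xi, its only required predecessor is block theta.
With 1 mandatory predecessor, the earliest block xi can sit is position 1+1 = 2, and placing just that one first achieves it.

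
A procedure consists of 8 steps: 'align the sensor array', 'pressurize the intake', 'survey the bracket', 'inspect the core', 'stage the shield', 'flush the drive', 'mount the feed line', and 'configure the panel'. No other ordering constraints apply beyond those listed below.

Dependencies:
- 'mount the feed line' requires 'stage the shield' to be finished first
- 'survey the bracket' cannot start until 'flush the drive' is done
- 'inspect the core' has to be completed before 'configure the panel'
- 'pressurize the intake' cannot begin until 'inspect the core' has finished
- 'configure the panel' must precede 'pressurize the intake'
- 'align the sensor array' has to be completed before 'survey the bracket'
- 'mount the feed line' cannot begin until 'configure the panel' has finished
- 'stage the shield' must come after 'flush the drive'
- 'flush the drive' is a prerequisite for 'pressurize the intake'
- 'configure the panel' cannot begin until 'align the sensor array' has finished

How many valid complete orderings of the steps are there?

242

3 steps have no prerequisites ('align the sensor array', 'inspect the core', 'flush the drive'), so any of them could come first.
Counting all ways to extend the partial order to a total order gives 242.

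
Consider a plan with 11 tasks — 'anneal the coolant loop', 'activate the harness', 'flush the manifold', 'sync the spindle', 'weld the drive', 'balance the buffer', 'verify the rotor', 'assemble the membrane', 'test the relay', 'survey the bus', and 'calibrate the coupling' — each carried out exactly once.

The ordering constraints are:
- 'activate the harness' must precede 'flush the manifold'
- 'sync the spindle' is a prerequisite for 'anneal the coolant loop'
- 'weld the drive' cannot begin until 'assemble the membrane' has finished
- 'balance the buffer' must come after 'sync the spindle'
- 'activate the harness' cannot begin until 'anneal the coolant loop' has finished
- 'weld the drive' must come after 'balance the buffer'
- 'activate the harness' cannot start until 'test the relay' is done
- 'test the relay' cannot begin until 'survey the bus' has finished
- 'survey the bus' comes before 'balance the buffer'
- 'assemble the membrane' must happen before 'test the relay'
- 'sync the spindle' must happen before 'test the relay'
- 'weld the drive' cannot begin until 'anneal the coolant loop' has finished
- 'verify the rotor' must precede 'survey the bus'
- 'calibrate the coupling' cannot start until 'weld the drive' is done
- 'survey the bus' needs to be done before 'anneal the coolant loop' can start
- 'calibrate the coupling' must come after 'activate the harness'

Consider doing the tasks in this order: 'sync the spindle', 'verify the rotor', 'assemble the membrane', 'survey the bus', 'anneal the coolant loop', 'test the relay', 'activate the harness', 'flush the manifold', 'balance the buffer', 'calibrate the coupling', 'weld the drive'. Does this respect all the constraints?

Here 'weld the drive' comes after 'calibrate the coupling'.
Since 'weld the drive' is required before 'calibrate the coupling', the ordering is invalid.

No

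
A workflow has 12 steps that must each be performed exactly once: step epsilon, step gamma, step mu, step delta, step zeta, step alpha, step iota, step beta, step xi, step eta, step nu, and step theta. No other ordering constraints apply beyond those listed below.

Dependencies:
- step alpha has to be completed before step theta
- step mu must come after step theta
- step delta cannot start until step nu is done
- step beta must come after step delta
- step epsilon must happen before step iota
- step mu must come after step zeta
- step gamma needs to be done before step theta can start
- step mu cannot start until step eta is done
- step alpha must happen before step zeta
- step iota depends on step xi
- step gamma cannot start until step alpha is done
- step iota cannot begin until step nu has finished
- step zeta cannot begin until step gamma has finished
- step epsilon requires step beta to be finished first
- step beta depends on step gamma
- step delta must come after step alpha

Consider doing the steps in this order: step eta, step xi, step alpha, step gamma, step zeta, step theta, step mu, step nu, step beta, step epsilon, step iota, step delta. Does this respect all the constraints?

No

In the proposed order, step beta appears before step delta.
That contradicts the constraint that step delta must precede step beta.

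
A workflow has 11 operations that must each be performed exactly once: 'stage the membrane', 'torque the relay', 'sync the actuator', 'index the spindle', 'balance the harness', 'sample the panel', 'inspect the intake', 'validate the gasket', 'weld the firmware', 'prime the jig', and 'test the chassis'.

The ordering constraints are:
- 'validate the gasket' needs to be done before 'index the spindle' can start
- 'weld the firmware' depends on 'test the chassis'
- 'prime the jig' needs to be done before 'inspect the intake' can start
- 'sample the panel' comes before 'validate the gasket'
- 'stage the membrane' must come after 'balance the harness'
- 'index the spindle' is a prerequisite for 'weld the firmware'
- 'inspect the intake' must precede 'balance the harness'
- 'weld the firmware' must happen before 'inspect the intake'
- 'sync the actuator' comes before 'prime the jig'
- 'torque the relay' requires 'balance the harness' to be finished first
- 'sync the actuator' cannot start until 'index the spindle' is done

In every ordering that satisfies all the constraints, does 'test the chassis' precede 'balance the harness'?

Yes

There is a constraint chain 'test the chassis' → 'weld the firmware' → 'inspect the intake' → 'balance the harness'.
So 'test the chassis' must precede 'balance the harness' in any valid ordering.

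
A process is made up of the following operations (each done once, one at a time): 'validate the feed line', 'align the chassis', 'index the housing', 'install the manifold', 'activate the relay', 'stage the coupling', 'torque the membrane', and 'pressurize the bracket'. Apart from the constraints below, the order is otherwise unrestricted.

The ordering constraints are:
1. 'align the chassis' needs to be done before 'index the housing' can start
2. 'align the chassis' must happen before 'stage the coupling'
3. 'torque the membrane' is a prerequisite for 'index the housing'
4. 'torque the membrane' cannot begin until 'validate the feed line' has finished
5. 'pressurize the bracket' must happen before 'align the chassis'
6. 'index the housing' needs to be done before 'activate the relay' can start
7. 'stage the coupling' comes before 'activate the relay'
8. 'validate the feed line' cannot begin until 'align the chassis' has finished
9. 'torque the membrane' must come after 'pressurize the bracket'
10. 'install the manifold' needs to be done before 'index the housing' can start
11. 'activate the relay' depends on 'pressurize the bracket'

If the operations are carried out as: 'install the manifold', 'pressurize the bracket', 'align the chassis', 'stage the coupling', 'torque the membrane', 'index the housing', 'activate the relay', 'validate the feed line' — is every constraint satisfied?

No

In the proposed order, 'torque the membrane' appears before 'validate the feed line'.
But one of the constraints requires 'validate the feed line' before 'torque the membrane', so this ordering violates it.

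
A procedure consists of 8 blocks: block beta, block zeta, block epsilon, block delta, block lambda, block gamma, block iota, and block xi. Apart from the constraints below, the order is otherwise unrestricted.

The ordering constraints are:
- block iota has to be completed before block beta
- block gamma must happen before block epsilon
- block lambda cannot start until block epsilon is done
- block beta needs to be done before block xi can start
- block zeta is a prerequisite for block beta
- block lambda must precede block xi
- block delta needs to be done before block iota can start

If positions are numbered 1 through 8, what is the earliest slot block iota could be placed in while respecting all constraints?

2

The only block forced before block iota (directly or transitively) is block delta.
So at minimum 1 block comes before block iota, putting block iota no earlier than position 2. That position is achievable by scheduling exactly that predecessor first.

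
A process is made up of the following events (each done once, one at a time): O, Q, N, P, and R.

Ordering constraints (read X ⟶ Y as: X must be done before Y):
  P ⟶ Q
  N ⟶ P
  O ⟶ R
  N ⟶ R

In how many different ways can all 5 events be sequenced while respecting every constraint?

9

2 events have no prerequisites (O, N), so any of them could come first.
Counting all ways to extend the partial order to a total order gives 9.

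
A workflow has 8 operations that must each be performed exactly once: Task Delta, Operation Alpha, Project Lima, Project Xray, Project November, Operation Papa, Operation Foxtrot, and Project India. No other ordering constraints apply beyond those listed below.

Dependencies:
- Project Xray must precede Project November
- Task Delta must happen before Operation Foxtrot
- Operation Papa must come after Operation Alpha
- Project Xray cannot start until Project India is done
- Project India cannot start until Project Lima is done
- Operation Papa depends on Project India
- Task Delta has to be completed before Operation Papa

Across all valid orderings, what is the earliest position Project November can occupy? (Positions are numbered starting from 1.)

Working backwards through the constraints from Project November, its full set of required predecessors is Project Lima, Project Xray, Project India — 3 of them.
So at minimum 3 operations come before Project November, putting Project November no earlier than position 4. That position is achievable by scheduling exactly those predecessors first.

4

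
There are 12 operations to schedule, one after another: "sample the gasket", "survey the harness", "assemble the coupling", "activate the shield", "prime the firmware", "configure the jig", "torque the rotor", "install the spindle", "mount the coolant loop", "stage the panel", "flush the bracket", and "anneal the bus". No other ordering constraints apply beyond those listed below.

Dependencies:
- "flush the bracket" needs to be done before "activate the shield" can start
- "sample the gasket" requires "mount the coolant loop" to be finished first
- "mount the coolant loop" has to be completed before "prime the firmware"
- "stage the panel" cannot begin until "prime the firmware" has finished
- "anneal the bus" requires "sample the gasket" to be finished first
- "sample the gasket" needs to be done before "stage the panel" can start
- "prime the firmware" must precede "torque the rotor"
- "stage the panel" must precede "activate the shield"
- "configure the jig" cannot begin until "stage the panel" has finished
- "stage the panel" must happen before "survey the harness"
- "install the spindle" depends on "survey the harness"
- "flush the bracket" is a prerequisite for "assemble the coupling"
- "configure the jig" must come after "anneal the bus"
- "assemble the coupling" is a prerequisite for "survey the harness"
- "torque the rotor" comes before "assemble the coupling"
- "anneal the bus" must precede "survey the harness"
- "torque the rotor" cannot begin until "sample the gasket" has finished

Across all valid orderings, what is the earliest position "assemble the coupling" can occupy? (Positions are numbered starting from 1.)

The operations that are forced before "assemble the coupling", directly or transitively, are "sample the gasket", "prime the firmware", "torque the rotor", "mount the coolant loop", "flush the bracket". That's 5 operations.
So at minimum 5 operations come before "assemble the coupling", putting "assemble the coupling" no earlier than position 6. That position is achievable by scheduling exactly those predecessors first.

6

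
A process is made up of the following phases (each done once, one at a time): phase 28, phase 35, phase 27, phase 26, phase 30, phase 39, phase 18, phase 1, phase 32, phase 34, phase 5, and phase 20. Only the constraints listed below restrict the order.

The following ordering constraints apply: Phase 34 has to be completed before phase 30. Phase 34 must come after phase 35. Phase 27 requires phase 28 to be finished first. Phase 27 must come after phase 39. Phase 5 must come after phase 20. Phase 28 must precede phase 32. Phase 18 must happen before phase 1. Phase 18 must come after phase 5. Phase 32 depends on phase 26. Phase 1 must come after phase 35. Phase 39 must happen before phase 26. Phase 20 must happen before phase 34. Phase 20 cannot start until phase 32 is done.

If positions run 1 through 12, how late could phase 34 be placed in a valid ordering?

11

The only phase forced after phase 34 (directly or by a chain) is phase 30.
So at least 1 phase follows phase 34, putting phase 34 no later than position 11. That position is achievable by scheduling everything else first.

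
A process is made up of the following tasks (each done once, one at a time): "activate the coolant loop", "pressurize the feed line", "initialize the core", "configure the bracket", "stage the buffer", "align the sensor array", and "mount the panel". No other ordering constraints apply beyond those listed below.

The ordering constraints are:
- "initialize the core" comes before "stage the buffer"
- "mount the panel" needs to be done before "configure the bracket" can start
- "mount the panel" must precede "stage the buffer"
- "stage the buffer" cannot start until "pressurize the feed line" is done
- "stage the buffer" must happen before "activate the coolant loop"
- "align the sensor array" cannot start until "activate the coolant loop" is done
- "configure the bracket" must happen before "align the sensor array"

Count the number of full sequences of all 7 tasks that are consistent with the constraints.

24

The tasks with no prerequisites are "pressurize the feed line", "initialize the core", "mount the panel"; any of them can be placed first.
Counting all ways to extend the partial order to a total order gives 24.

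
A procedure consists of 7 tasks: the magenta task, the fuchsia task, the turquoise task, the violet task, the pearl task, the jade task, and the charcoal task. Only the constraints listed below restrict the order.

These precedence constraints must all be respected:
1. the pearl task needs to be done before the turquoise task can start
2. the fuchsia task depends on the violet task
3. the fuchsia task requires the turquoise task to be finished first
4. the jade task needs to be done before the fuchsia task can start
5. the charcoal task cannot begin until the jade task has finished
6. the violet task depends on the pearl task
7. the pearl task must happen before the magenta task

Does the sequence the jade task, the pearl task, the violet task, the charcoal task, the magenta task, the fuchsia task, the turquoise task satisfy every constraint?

No

Here the turquoise task comes after the fuchsia task.
But one of the constraints requires the turquoise task before the fuchsia task, so this ordering violates it.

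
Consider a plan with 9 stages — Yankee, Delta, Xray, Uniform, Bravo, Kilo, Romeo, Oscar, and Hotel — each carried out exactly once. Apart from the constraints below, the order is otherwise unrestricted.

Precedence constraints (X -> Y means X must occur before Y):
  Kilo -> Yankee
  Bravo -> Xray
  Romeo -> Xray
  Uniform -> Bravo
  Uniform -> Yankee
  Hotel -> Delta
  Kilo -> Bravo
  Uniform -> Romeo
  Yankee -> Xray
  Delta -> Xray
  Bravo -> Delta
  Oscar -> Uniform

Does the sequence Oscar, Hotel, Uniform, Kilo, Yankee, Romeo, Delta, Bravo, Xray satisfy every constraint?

No

The sequence places Delta ahead of Bravo.
That contradicts the constraint that Bravo must precede Delta.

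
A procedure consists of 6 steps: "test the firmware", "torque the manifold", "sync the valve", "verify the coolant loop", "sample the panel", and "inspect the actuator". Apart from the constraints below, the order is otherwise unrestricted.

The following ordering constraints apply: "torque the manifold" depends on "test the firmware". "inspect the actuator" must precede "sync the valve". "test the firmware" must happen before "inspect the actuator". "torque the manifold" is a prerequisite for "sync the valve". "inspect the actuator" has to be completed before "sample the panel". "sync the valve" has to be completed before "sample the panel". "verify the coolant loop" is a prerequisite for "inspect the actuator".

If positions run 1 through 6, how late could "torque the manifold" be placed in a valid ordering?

4

Following every chain forward from "torque the manifold", the steps that must come later are "sync the valve", "sample the panel" — 2 of them.
With 2 mandatory successors out of 6 steps total, the latest slot for "torque the manifold" is 6−2 = 4, and it's reachable by doing all non-successors before "torque the manifold".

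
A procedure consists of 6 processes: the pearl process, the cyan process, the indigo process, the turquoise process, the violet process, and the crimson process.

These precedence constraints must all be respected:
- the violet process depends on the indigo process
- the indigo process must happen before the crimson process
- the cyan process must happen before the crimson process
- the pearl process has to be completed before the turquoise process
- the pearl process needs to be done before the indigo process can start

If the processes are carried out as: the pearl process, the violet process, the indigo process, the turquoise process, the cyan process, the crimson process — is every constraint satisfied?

Here the indigo process comes after the violet process.
Since the indigo process is required before the violet process, the ordering is invalid.

No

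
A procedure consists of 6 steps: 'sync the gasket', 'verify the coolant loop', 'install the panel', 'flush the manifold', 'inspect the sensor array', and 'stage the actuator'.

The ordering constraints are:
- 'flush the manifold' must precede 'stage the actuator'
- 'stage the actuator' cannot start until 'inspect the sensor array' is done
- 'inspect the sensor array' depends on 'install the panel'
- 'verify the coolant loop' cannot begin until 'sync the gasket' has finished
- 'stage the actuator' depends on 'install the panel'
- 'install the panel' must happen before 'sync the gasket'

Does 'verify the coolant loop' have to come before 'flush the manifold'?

Nothing in the constraints links 'verify the coolant loop' and 'flush the manifold'; they are unordered relative to each other.
There exist valid orderings with 'flush the manifold' before 'verify the coolant loop', so 'verify the coolant loop' is not required to come first.

No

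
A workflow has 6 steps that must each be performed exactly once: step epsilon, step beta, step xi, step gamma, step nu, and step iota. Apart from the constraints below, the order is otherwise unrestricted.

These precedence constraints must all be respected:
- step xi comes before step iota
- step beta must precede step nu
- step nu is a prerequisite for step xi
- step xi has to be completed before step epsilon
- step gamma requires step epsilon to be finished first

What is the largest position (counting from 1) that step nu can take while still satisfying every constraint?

Following every chain forward from step nu, the steps that must come later are step epsilon, step xi, step gamma, step iota — 4 of them.
So at least 4 steps follow step nu, putting step nu no later than position 2. That position is achievable by scheduling everything else first.

2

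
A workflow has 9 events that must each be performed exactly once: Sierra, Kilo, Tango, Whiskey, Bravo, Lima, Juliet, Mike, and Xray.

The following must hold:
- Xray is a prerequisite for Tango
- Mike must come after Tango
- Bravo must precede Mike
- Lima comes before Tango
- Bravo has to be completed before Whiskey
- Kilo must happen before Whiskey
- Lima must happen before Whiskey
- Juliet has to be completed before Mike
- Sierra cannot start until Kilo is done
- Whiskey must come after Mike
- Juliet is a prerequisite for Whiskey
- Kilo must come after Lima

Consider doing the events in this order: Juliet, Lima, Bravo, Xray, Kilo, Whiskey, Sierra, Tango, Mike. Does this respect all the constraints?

In the proposed order, Whiskey appears before Mike.
That contradicts the constraint that Mike must precede Whiskey.

No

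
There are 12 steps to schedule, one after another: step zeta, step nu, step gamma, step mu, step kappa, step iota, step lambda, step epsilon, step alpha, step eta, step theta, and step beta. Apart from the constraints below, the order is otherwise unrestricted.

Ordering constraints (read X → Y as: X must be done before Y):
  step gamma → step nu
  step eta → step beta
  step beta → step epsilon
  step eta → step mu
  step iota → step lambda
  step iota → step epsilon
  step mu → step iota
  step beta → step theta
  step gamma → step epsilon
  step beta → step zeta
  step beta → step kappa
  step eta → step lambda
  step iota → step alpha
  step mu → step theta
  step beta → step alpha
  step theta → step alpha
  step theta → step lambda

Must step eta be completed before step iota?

Yes

Tracing the constraints gives a chain: step eta → step mu → step iota.
Hence step eta necessarily comes before step iota.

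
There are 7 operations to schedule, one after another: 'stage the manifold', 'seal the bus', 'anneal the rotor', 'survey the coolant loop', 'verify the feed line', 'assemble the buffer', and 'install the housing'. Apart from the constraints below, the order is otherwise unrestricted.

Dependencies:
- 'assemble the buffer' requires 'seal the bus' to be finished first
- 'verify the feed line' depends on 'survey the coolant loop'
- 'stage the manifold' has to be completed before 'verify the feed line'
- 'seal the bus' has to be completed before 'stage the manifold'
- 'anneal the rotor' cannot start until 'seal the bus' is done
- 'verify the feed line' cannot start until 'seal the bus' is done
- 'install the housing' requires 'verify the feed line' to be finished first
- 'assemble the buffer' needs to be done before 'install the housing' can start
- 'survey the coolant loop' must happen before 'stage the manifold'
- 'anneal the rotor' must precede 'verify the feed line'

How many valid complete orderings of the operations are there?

2 operations have no prerequisites ('seal the bus', 'survey the coolant loop'), so any of them could come first.
Counting all ways to extend the partial order to a total order gives 23.

23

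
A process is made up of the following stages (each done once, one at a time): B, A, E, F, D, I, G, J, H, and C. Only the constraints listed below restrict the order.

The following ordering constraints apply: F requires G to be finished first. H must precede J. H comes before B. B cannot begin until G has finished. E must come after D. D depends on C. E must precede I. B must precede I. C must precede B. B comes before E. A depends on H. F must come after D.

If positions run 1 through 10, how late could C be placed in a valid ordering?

5

Following every chain forward from C, the stages that must come later are B, E, F, D, I — 5 of them.
So at least 5 stages follow C, putting C no later than position 5. That position is achievable by scheduling everything else first.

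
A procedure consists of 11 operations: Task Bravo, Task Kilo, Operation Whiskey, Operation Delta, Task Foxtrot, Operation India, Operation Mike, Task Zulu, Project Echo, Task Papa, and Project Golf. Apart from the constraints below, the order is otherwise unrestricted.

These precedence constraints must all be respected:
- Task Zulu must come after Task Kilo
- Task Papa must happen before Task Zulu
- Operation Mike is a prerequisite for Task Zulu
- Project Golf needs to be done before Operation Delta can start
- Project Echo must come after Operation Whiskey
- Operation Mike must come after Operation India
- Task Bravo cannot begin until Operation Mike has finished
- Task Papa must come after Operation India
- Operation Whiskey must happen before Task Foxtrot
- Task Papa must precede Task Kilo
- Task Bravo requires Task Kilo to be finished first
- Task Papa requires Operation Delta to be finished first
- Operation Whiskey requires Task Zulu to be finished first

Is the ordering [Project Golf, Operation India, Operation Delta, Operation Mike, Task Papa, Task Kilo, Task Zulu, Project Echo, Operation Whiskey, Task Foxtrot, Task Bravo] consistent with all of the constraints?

The sequence places Project Echo ahead of Operation Whiskey.
That contradicts the constraint that Operation Whiskey must precede Project Echo.

No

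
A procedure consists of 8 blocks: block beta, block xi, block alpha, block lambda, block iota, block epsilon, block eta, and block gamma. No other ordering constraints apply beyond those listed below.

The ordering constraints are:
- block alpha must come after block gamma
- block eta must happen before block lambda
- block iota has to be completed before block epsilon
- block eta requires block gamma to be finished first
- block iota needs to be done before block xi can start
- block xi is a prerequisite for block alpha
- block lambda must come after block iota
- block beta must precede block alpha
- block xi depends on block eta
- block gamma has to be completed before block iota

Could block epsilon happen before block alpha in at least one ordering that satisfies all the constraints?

No chain of constraints runs from block alpha to block epsilon, so block alpha is not required to come first.
So a valid ordering placing block epsilon earlier than block alpha exists.

Yes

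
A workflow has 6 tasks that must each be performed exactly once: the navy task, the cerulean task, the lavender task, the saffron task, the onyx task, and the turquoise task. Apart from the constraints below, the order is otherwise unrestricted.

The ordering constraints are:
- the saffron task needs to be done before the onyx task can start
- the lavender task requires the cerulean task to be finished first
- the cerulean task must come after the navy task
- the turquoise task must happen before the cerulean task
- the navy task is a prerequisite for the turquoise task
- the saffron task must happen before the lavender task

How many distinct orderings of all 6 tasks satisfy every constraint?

The tasks with no prerequisites are the navy task, the saffron task; any of them can be placed first.
Counting all ways to extend the partial order to a total order gives 14.

14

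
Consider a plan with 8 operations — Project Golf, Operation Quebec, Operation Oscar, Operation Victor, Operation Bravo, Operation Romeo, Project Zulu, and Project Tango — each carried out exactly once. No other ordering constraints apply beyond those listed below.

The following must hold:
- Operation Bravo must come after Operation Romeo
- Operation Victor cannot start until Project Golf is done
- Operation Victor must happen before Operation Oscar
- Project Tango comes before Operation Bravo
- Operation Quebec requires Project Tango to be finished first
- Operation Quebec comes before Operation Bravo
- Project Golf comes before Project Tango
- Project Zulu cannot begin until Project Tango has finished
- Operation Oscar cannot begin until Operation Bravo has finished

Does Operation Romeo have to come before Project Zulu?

No

Operation Romeo and Project Zulu are not related by any chain of constraints.
A valid ordering placing Project Zulu before Operation Romeo exists, so the answer is no.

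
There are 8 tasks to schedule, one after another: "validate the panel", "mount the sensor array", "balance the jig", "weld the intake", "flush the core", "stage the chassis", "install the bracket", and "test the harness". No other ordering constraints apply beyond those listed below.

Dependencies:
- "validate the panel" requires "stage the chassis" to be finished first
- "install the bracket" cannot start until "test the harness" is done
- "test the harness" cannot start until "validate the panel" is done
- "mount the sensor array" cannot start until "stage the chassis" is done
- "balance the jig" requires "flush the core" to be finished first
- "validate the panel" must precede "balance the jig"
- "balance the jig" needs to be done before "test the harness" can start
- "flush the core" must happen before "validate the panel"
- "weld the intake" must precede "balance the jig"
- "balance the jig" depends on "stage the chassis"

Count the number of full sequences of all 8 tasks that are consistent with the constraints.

49

The tasks with no prerequisites are "weld the intake", "flush the core", "stage the chassis"; any of them can be placed first.
Counting all ways to extend the partial order to a total order gives 49.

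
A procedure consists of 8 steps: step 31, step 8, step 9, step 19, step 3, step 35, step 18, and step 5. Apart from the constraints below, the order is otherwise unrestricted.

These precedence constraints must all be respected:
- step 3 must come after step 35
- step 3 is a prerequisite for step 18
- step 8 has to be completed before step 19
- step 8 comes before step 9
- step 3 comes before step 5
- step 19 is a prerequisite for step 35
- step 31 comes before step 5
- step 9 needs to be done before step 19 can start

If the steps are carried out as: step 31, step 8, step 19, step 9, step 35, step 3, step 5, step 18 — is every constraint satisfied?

No

Here step 9 comes after step 19.
That contradicts the constraint that step 9 must precede step 19.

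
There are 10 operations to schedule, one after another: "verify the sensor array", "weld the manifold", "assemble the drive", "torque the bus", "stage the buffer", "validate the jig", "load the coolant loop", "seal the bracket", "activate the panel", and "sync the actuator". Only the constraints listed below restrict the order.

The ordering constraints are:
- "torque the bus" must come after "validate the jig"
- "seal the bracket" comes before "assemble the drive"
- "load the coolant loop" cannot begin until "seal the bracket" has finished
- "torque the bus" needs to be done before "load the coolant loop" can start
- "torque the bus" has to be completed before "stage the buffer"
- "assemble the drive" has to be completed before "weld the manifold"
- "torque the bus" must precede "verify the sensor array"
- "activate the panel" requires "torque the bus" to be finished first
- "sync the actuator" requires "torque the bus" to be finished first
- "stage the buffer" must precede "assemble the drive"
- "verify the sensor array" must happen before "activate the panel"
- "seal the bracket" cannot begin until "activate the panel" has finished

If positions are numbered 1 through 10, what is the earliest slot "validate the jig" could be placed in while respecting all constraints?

1

Nothing is required before "validate the jig"; it can be the very first operation.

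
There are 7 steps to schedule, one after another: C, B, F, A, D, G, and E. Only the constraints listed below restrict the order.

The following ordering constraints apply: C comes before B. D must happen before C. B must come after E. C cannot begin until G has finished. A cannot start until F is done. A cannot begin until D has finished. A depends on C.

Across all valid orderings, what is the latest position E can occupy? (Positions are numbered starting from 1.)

6

Following the constraints forward from E, its only required successor is B.
With 1 mandatory successor out of 7 steps total, the latest slot for E is 7−1 = 6, and it's reachable by doing all non-successors before E.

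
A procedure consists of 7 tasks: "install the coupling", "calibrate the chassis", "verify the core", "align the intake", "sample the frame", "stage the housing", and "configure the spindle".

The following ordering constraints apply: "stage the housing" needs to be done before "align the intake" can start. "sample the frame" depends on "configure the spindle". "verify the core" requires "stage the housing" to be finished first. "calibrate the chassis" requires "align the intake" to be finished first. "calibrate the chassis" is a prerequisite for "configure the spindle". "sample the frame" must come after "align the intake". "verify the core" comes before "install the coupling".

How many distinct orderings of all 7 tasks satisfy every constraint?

15

Only "stage the housing" has no prerequisites, so it must go first.
Systematically extending each partial ordering one task at a time and counting, there are 15 complete orderings.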